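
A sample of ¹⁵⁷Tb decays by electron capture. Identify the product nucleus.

Electron capture: mass number changes by +0, atomic number by -1.
A: 157 = 157; Z: 65 − 1 = 64.
Z = 64 is gadolinium, so the daughter is ¹⁵⁷Gd.

Gd-157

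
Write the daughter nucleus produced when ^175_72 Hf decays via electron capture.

Lu-175

Electron capture: mass number changes by +0, atomic number by -1.
A: 175 = 175; Z: 72 − 1 = 71.
Z = 71 is lutetium, so the daughter is ^175_71 Lu.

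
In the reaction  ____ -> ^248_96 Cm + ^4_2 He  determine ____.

Conserve mass number: A = 248 + 4, so A = 252.
Conserve atomic number: Z = 96 + 2, so Z = 98.
Z = 98 is californium, so the species is ^252_98 Cf.

Cf-252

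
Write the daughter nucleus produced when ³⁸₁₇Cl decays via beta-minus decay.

Ar-38

Beta-minus decay: mass number changes by +0, atomic number by +1.
A: 38 = 38; Z: 17 + 1 = 18.
Z = 18 is argon, so the daughter is ³⁸₁₈Ar.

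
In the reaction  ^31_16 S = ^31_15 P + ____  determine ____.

positron

Conserve mass number: 31 = 31 + A, so A = 0.
Conserve atomic number: 16 = 15 + Z, so Z = 1.
A = 0 and Z = 1 is ^0_1 e — a positron.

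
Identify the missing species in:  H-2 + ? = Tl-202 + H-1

Conserve mass number: 2 + A = 202 + 1, so A = 201.
Conserve atomic number: 1 + Z = 81 + 1, so Z = 81.
Z = 81 is thallium, so the species is Tl-201.

Tl-201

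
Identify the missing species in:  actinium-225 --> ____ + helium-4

Conserve mass number: 225 = A + 4, so A = 221.
Conserve atomic number: 89 = Z + 2, so Z = 87.
Z = 87 is francium, so the species is francium-221.

Fr-221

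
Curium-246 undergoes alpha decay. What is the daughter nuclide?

Alpha decay: mass number changes by -4, atomic number by -2.
A: 246 − 4 = 242; Z: 96 − 2 = 94.
Z = 94 is plutonium, so the daughter is plutonium-242.

Pu-242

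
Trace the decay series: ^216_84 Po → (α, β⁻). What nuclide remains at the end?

Start: (A, Z) = (216, 84).
After α: (212, 82).
After β⁻: (212, 83).
Z = 83 is bismuth.

Bi-212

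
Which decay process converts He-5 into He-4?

ΔA = 4 − 5 = -1; ΔZ = 2 − 2 = +0.
A drops by 1 with Z unchanged — a neutron was emitted.

neutron emission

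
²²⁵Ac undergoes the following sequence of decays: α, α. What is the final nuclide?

At-217

Start: (A, Z) = (225, 89).
After α: (221, 87).
After α: (217, 85).
Z = 85 is astatine.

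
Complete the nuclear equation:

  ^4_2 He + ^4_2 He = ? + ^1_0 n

Be-7

Conserve mass number: 4 + 4 = A + 1, so A = 7.
Conserve atomic number: 2 + 2 = Z + 0, so Z = 4.
Z = 4 is beryllium, so the species is ^7_4 Be.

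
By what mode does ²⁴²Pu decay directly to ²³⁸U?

ΔA = 238 − 242 = -4; ΔZ = 92 − 94 = -2.
A drops by 4 and Z drops by 2 — the signature of alpha emission.

alpha decay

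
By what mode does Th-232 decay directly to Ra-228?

alpha decay

ΔA = 228 − 232 = -4; ΔZ = 88 − 90 = -2.
A drops by 4 and Z drops by 2 — the signature of alpha emission.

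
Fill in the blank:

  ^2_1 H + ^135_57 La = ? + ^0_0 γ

Conserve mass number: 2 + 135 = A + 0, so A = 137.
Conserve atomic number: 1 + 57 = Z + 0, so Z = 58.
Z = 58 is cerium, so the species is ^137_58 Ce.

Ce-137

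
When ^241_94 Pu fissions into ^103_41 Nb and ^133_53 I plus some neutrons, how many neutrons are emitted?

Conserve mass number: 241 = 103 + 133 + k, so k = 241 − 236 = 5.
Check atomic number: 94 = 41 + 53 + 0 = 94. ✓

5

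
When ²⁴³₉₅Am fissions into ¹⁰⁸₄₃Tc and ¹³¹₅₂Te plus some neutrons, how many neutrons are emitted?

Conserve mass number: 243 = 108 + 131 + k, so k = 243 − 239 = 4.
Check atomic number: 95 = 43 + 52 + 0 = 95. ✓

4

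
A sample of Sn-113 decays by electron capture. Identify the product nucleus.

In-113

Electron capture: mass number changes by +0, atomic number by -1.
A: 113 = 113; Z: 50 − 1 = 49.
Z = 49 is indium, so the daughter is In-113.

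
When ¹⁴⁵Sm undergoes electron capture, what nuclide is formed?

Pm-145

Electron capture: mass number changes by +0, atomic number by -1.
A: 145 = 145; Z: 62 − 1 = 61.
Z = 61 is promethium, so the daughter is ¹⁴⁵Pm.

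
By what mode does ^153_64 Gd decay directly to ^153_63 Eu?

beta-plus decay or electron capture

ΔA = 153 − 153 = 0; ΔZ = 63 − 64 = -1.
A is unchanged and Z drops by 1 — a proton has become a neutron (β⁺ emission or electron capture).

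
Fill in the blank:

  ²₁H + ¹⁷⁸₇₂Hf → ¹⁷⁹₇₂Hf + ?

Conserve mass number: 2 + 178 = 179 + A, so A = 1.
Conserve atomic number: 1 + 72 = 72 + Z, so Z = 1.
A = 1 and Z = 1 is ¹₁H — a proton.

proton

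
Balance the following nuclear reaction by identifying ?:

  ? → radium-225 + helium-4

Conserve mass number: A = 225 + 4, so A = 229.
Conserve atomic number: Z = 88 + 2, so Z = 90.
Z = 90 is thorium, so the species is thorium-229.

Th-229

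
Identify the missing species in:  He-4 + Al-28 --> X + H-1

Si-31

Conserve mass number: 4 + 28 = A + 1, so A = 31.
Conserve atomic number: 2 + 13 = Z + 1, so Z = 14.
Z = 14 is silicon, so the species is Si-31.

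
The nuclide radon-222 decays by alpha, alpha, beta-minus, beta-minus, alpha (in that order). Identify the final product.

Start: (A, Z) = (222, 86).
After α: (218, 84).
After α: (214, 82).
After β⁻: (214, 83).
After β⁻: (214, 84).
After α: (210, 82).
Z = 82 is lead.

Pb-210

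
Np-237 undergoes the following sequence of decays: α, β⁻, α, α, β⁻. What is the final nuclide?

Start: (A, Z) = (237, 93).
After α: (233, 91).
After β⁻: (233, 92).
After α: (229, 90).
After α: (225, 88).
After β⁻: (225, 89).
Z = 89 is actinium.

Ac-225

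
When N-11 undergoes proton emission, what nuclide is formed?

Proton emission: mass number changes by -1, atomic number by -1.
A: 11 − 1 = 10; Z: 7 − 1 = 6.
Z = 6 is carbon, so the daughter is C-10.

C-10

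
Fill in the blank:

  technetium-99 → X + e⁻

Conserve mass number: 99 = A + 0, so A = 99.
Conserve atomic number: 43 = Z − 1, so Z = 44.
Z = 44 is ruthenium, so the species is ruthenium-99.

Ru-99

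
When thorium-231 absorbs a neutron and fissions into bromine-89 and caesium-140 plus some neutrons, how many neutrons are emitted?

Conserve mass number: 232 = 89 + 140 + k, so k = 232 − 229 = 3.
Check atomic number: 90 = 35 + 55 + 0 = 90. ✓

3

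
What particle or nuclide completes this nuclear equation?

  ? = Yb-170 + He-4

Hf-174

Conserve mass number: A = 170 + 4, so A = 174.
Conserve atomic number: Z = 70 + 2, so Z = 72.
Z = 72 is hafnium, so the species is Hf-174.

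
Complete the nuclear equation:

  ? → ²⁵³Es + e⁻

Cf-253

Conserve mass number: A = 253 + 0, so A = 253.
Conserve atomic number: Z = 99 − 1, so Z = 98.
Z = 98 is californium, so the species is ²⁵³Cf.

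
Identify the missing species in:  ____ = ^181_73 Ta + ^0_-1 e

Conserve mass number: A = 181 + 0, so A = 181.
Conserve atomic number: Z = 73 − 1, so Z = 72.
Z = 72 is hafnium, so the species is ^181_72 Hf.

Hf-181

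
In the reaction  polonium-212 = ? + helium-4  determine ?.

Conserve mass number: 212 = A + 4, so A = 208.
Conserve atomic number: 84 = Z + 2, so Z = 82.
Z = 82 is lead, so the species is lead-208.

Pb-208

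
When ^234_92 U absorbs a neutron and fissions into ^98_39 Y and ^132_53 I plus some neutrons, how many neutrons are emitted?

5

Conserve mass number: 235 = 98 + 132 + k, so k = 235 − 230 = 5.
Check atomic number: 92 = 39 + 53 + 0 = 92. ✓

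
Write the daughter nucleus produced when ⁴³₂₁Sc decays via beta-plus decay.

Ca-43

Beta-plus decay: mass number changes by +0, atomic number by -1.
A: 43 = 43; Z: 21 − 1 = 20.
Z = 20 is calcium, so the daughter is ⁴³₂₀Ca.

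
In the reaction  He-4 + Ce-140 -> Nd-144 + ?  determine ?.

gamma ray

Conserve mass number: 4 + 140 = 144 + A, so A = 0.
Conserve atomic number: 2 + 58 = 60 + Z, so Z = 0.
A = 0 and Z = 0 is γ — a gamma ray.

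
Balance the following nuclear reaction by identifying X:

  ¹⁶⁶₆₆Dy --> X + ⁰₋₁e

Ho-166

Conserve mass number: 166 = A + 0, so A = 166.
Conserve atomic number: 66 = Z − 1, so Z = 67.
Z = 67 is holmium, so the species is ¹⁶⁶₆₇Ho.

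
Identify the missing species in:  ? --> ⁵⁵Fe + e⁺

Conserve mass number: A = 55 + 0, so A = 55.
Conserve atomic number: Z = 26 + 1, so Z = 27.
Z = 27 is cobalt, so the species is ⁵⁵Co.

Co-55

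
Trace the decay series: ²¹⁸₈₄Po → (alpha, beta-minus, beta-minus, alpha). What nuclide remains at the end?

Start: (A, Z) = (218, 84).
After α: (214, 82).
After β⁻: (214, 83).
After β⁻: (214, 84).
After α: (210, 82).
Z = 82 is lead.

Pb-210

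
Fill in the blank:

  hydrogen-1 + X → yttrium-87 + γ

Sr-86

Conserve mass number: 1 + A = 87 + 0, so A = 86.
Conserve atomic number: 1 + Z = 39 + 0, so Z = 38.
Z = 38 is strontium, so the species is strontium-86.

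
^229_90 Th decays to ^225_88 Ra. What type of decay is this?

ΔA = 225 − 229 = -4; ΔZ = 88 − 90 = -2.
A drops by 4 and Z drops by 2 — the signature of alpha emission.

alpha decay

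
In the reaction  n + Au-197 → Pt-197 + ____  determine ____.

proton

Conserve mass number: 1 + 197 = 197 + A, so A = 1.
Conserve atomic number: 0 + 79 = 78 + Z, so Z = 1.
A = 1 and Z = 1 is H-1 — a proton.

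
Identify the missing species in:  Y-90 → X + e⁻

Zr-90

Conserve mass number: 90 = A + 0, so A = 90.
Conserve atomic number: 39 = Z − 1, so Z = 40.
Z = 40 is zirconium, so the species is Zr-90.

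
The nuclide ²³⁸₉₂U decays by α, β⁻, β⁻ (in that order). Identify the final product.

Start: (A, Z) = (238, 92).
After α: (234, 90).
After β⁻: (234, 91).
After β⁻: (234, 92).
Z = 92 is uranium.

U-234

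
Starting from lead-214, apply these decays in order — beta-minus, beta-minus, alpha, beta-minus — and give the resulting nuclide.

Bi-210

Start: (A, Z) = (214, 82).
After β⁻: (214, 83).
After β⁻: (214, 84).
After α: (210, 82).
After β⁻: (210, 83).
Z = 83 is bismuth.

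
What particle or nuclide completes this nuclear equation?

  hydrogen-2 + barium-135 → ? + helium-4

Conserve mass number: 2 + 135 = A + 4, so A = 133.
Conserve atomic number: 1 + 56 = Z + 2, so Z = 55.
Z = 55 is caesium, so the species is caesium-133.

Cs-133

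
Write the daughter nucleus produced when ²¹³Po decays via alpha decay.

Alpha decay: mass number changes by -4, atomic number by -2.
A: 213 − 4 = 209; Z: 84 − 2 = 82.
Z = 82 is lead, so the daughter is ²⁰⁹Pb.

Pb-209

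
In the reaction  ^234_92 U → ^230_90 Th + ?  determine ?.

Conserve mass number: 234 = 230 + A, so A = 4.
Conserve atomic number: 92 = 90 + Z, so Z = 2.
A = 4 and Z = 2 is ^4_2 He — an alpha particle.

alpha particle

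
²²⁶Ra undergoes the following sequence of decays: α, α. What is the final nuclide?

Po-218

Start: (A, Z) = (226, 88).
After α: (222, 86).
After α: (218, 84).
Z = 84 is polonium.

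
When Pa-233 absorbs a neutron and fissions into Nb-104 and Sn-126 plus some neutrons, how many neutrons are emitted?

Conserve mass number: 234 = 104 + 126 + k, so k = 234 − 230 = 4.
Check atomic number: 91 = 41 + 50 + 0 = 91. ✓

4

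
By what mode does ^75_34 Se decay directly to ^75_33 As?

ΔA = 75 − 75 = 0; ΔZ = 33 − 34 = -1.
A is unchanged and Z drops by 1 — a proton has become a neutron (β⁺ emission or electron capture).

beta-plus decay or electron capture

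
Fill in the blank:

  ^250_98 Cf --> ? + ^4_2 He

Conserve mass number: 250 = A + 4, so A = 246.
Conserve atomic number: 98 = Z + 2, so Z = 96.
Z = 96 is curium, so the species is ^246_96 Cm.

Cm-246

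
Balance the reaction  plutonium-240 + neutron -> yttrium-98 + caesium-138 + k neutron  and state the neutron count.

Conserve mass number: 241 = 98 + 138 + k, so k = 241 − 236 = 5.
Check atomic number: 94 = 39 + 55 + 0 = 94. ✓

5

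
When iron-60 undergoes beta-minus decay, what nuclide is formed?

Co-60

Beta-minus decay: mass number changes by +0, atomic number by +1.
A: 60 = 60; Z: 26 + 1 = 27.
Z = 27 is cobalt, so the daughter is cobalt-60.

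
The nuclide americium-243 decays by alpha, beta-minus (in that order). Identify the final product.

Start: (A, Z) = (243, 95).
After α: (239, 93).
After β⁻: (239, 94).
Z = 94 is plutonium.

Pu-239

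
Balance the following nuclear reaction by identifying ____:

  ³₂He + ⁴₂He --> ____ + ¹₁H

Li-6

Conserve mass number: 3 + 4 = A + 1, so A = 6.
Conserve atomic number: 2 + 2 = Z + 1, so Z = 3.
Z = 3 is lithium, so the species is ⁶₃Li.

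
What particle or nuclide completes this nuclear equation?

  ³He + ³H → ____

Conserve mass number: 3 + 3 = A, so A = 6.
Conserve atomic number: 2 + 1 = Z, so Z = 3.
Z = 3 is lithium, so the species is ⁶Li.

Li-6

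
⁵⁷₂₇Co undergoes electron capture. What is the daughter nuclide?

Fe-57

Electron capture: mass number changes by +0, atomic number by -1.
A: 57 = 57; Z: 27 − 1 = 26.
Z = 26 is iron, so the daughter is ⁵⁷₂₆Fe.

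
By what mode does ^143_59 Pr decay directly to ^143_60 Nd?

ΔA = 143 − 143 = 0; ΔZ = 60 − 59 = +1.
A is unchanged and Z rises by 1 — a neutron has become a proton (β⁻ decay).

beta-minus decay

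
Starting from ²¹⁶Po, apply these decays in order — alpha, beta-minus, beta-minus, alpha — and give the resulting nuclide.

Start: (A, Z) = (216, 84).
After α: (212, 82).
After β⁻: (212, 83).
After β⁻: (212, 84).
After α: (208, 82).
Z = 82 is lead.

Pb-208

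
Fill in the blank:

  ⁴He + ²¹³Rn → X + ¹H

Fr-216

Conserve mass number: 4 + 213 = A + 1, so A = 216.
Conserve atomic number: 2 + 86 = Z + 1, so Z = 87.
Z = 87 is francium, so the species is ²¹⁶Fr.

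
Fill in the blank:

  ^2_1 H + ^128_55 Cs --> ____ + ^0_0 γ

Ba-130

Conserve mass number: 2 + 128 = A + 0, so A = 130.
Conserve atomic number: 1 + 55 = Z + 0, so Z = 56.
Z = 56 is barium, so the species is ^130_56 Ba.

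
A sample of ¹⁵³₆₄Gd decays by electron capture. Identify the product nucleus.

Electron capture: mass number changes by +0, atomic number by -1.
A: 153 = 153; Z: 64 − 1 = 63.
Z = 63 is europium, so the daughter is ¹⁵³₆₃Eu.

Eu-153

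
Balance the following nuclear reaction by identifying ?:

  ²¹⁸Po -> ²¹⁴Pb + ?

alpha particle

Conserve mass number: 218 = 214 + A, so A = 4.
Conserve atomic number: 84 = 82 + Z, so Z = 2.
A = 4 and Z = 2 is ⁴He — an alpha particle.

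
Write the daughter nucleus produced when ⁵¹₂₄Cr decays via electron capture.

Electron capture: mass number changes by +0, atomic number by -1.
A: 51 = 51; Z: 24 − 1 = 23.
Z = 23 is vanadium, so the daughter is ⁵¹₂₃V.

V-51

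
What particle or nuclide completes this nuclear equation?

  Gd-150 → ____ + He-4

Conserve mass number: 150 = A + 4, so A = 146.
Conserve atomic number: 64 = Z + 2, so Z = 62.
Z = 62 is samarium, so the species is Sm-146.

Sm-146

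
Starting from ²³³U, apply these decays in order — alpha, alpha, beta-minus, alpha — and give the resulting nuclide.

Fr-221

Start: (A, Z) = (233, 92).
After α: (229, 90).
After α: (225, 88).
After β⁻: (225, 89).
After α: (221, 87).
Z = 87 is francium.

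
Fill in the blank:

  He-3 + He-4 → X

Conserve mass number: 3 + 4 = A, so A = 7.
Conserve atomic number: 2 + 2 = Z, so Z = 4.
Z = 4 is beryllium, so the species is Be-7.

Be-7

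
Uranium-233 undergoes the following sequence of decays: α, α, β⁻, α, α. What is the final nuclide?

At-217

Start: (A, Z) = (233, 92).
After α: (229, 90).
After α: (225, 88).
After β⁻: (225, 89).
After α: (221, 87).
After α: (217, 85).
Z = 85 is astatine.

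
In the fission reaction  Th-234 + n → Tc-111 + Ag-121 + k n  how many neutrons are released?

Conserve mass number: 235 = 111 + 121 + k, so k = 235 − 232 = 3.
Check atomic number: 90 = 43 + 47 + 0 = 90. ✓

3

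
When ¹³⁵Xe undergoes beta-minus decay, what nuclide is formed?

Cs-135

Beta-minus decay: mass number changes by +0, atomic number by +1.
A: 135 = 135; Z: 54 + 1 = 55.
Z = 55 is caesium, so the daughter is ¹³⁵Cs.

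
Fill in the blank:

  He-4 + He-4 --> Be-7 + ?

neutron

Conserve mass number: 4 + 4 = 7 + A, so A = 1.
Conserve atomic number: 2 + 2 = 4 + Z, so Z = 0.
A = 1 and Z = 0 is n — a neutron.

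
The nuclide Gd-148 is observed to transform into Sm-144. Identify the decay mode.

ΔA = 144 − 148 = -4; ΔZ = 62 − 64 = -2.
A drops by 4 and Z drops by 2 — the signature of alpha emission.

alpha decay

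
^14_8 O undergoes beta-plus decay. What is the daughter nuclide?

Beta-plus decay: mass number changes by +0, atomic number by -1.
A: 14 = 14; Z: 8 − 1 = 7.
Z = 7 is nitrogen, so the daughter is ^14_7 N.

N-14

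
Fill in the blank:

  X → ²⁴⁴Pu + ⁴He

Conserve mass number: A = 244 + 4, so A = 248.
Conserve atomic number: Z = 94 + 2, so Z = 96.
Z = 96 is curium, so the species is ²⁴⁸Cm.

Cm-248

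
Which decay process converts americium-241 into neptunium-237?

ΔA = 237 − 241 = -4; ΔZ = 93 − 95 = -2.
A drops by 4 and Z drops by 2 — the signature of alpha emission.

alpha decay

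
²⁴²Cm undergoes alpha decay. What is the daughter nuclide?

Pu-238

Alpha decay: mass number changes by -4, atomic number by -2.
A: 242 − 4 = 238; Z: 96 − 2 = 94.
Z = 94 is plutonium, so the daughter is ²³⁸Pu.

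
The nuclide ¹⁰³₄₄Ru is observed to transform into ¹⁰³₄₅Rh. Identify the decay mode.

beta-minus decay

ΔA = 103 − 103 = 0; ΔZ = 45 − 44 = +1.
A is unchanged and Z rises by 1 — a neutron has become a proton (β⁻ decay).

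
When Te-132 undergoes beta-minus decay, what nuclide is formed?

I-132

Beta-minus decay: mass number changes by +0, atomic number by +1.
A: 132 = 132; Z: 52 + 1 = 53.
Z = 53 is iodine, so the daughter is I-132.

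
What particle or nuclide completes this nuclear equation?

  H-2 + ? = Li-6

alpha particle

Conserve mass number: 2 + A = 6, so A = 4.
Conserve atomic number: 1 + Z = 3, so Z = 2.
A = 4 and Z = 2 is He-4 — an alpha particle.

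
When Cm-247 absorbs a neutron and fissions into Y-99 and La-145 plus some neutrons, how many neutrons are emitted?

4

Conserve mass number: 248 = 99 + 145 + k, so k = 248 − 244 = 4.
Check atomic number: 96 = 39 + 57 + 0 = 96. ✓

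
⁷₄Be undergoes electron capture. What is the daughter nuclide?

Electron capture: mass number changes by +0, atomic number by -1.
A: 7 = 7; Z: 4 − 1 = 3.
Z = 3 is lithium, so the daughter is ⁷₃Li.

Li-7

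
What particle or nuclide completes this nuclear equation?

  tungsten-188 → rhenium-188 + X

beta-minus particle

Conserve mass number: 188 = 188 + A, so A = 0.
Conserve atomic number: 74 = 75 + Z, so Z = -1.
A = 0 and Z = -1 is e⁻ — a beta-minus particle.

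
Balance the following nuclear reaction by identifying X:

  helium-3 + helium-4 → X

Be-7

Conserve mass number: 3 + 4 = A, so A = 7.
Conserve atomic number: 2 + 2 = Z, so Z = 4.
Z = 4 is beryllium, so the species is beryllium-7.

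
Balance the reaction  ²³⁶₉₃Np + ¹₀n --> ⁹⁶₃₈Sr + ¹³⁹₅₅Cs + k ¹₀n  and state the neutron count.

2

Conserve mass number: 237 = 96 + 139 + k, so k = 237 − 235 = 2.
Check atomic number: 93 = 38 + 55 + 0 = 93. ✓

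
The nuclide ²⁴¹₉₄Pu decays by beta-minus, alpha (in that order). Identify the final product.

Np-237

Start: (A, Z) = (241, 94).
After β⁻: (241, 95).
After α: (237, 93).
Z = 93 is neptunium.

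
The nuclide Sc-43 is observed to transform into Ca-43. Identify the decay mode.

ΔA = 43 − 43 = 0; ΔZ = 20 − 21 = -1.
A is unchanged and Z drops by 1 — a proton has become a neutron (β⁺ emission or electron capture).

beta-plus decay or electron capture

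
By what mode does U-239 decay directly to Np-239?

ΔA = 239 − 239 = 0; ΔZ = 93 − 92 = +1.
A is unchanged and Z rises by 1 — a neutron has become a proton (β⁻ decay).

beta-minus decay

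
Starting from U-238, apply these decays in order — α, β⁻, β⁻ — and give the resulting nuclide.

U-234

Start: (A, Z) = (238, 92).
After α: (234, 90).
After β⁻: (234, 91).
After β⁻: (234, 92).
Z = 92 is uranium.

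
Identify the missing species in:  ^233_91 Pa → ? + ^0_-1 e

U-233

Conserve mass number: 233 = A + 0, so A = 233.
Conserve atomic number: 91 = Z − 1, so Z = 92.
Z = 92 is uranium, so the species is ^233_92 U.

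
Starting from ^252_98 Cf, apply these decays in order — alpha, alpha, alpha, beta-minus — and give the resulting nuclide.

Start: (A, Z) = (252, 98).
After α: (248, 96).
After α: (244, 94).
After α: (240, 92).
After β⁻: (240, 93).
Z = 93 is neptunium.

Np-240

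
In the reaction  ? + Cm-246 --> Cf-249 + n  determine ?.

alpha particle

Conserve mass number: A + 246 = 249 + 1, so A = 4.
Conserve atomic number: Z + 96 = 98 + 0, so Z = 2.
A = 4 and Z = 2 is He-4 — an alpha particle.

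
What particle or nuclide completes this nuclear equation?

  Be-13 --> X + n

Conserve mass number: 13 = A + 1, so A = 12.
Conserve atomic number: 4 = Z + 0, so Z = 4.
Z = 4 is beryllium, so the species is Be-12.

Be-12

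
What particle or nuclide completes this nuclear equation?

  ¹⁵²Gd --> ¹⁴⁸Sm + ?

Conserve mass number: 152 = 148 + A, so A = 4.
Conserve atomic number: 64 = 62 + Z, so Z = 2.
A = 4 and Z = 2 is ⁴He — an alpha particle.

alpha particle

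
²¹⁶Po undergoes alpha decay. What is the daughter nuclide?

Alpha decay: mass number changes by -4, atomic number by -2.
A: 216 − 4 = 212; Z: 84 − 2 = 82.
Z = 82 is lead, so the daughter is ²¹²Pb.

Pb-212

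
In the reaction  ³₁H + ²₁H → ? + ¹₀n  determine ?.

He-4

Conserve mass number: 3 + 2 = A + 1, so A = 4.
Conserve atomic number: 1 + 1 = Z + 0, so Z = 2.
A = 4 and Z = 2 is ⁴₂He — an alpha particle.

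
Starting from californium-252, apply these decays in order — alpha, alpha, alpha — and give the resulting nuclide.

Start: (A, Z) = (252, 98).
After α: (248, 96).
After α: (244, 94).
After α: (240, 92).
Z = 92 is uranium.

U-240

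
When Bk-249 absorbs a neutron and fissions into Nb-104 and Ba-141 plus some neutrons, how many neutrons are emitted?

5

Conserve mass number: 250 = 104 + 141 + k, so k = 250 − 245 = 5.
Check atomic number: 97 = 41 + 56 + 0 = 97. ✓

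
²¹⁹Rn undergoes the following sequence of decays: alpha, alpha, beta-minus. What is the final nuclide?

Start: (A, Z) = (219, 86).
After α: (215, 84).
After α: (211, 82).
After β⁻: (211, 83).
Z = 83 is bismuth.

Bi-211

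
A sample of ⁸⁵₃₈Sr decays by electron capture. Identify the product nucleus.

Electron capture: mass number changes by +0, atomic number by -1.
A: 85 = 85; Z: 38 − 1 = 37.
Z = 37 is rubidium, so the daughter is ⁸⁵₃₇Rb.

Rb-85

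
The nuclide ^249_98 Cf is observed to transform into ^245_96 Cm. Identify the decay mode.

alpha decay

ΔA = 245 − 249 = -4; ΔZ = 96 − 98 = -2.
A drops by 4 and Z drops by 2 — the signature of alpha emission.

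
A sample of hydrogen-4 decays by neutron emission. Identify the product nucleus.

H-3

Neutron emission: mass number changes by -1, atomic number by +0.
A: 4 − 1 = 3; Z: 1 = 1.
Z = 1 is hydrogen, so the daughter is hydrogen-3.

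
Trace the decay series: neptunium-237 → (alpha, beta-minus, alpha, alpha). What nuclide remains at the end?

Start: (A, Z) = (237, 93).
After α: (233, 91).
After β⁻: (233, 92).
After α: (229, 90).
After α: (225, 88).
Z = 88 is radium.

Ra-225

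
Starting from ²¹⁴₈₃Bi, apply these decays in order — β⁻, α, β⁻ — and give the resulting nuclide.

Start: (A, Z) = (214, 83).
After β⁻: (214, 84).
After α: (210, 82).
After β⁻: (210, 83).
Z = 83 is bismuth.

Bi-210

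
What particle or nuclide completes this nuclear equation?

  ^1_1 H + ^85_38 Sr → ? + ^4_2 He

Conserve mass number: 1 + 85 = A + 4, so A = 82.
Conserve atomic number: 1 + 38 = Z + 2, so Z = 37.
Z = 37 is rubidium, so the species is ^82_37 Rb.

Rb-82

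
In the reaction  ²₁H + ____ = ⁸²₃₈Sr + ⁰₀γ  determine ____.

Conserve mass number: 2 + A = 82 + 0, so A = 80.
Conserve atomic number: 1 + Z = 38 + 0, so Z = 37.
Z = 37 is rubidium, so the species is ⁸⁰₃₇Rb.

Rb-80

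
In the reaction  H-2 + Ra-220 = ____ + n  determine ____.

Ac-221

Conserve mass number: 2 + 220 = A + 1, so A = 221.
Conserve atomic number: 1 + 88 = Z + 0, so Z = 89.
Z = 89 is actinium, so the species is Ac-221.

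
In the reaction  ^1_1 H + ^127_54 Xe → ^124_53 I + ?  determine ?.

alpha particle

Conserve mass number: 1 + 127 = 124 + A, so A = 4.
Conserve atomic number: 1 + 54 = 53 + Z, so Z = 2.
A = 4 and Z = 2 is ^4_2 He — an alpha particle.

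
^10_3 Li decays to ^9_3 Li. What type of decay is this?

ΔA = 9 − 10 = -1; ΔZ = 3 − 3 = +0.
A drops by 1 with Z unchanged — a neutron was emitted.

neutron emission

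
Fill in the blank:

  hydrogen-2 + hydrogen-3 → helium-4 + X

Conserve mass number: 2 + 3 = 4 + A, so A = 1.
Conserve atomic number: 1 + 1 = 2 + Z, so Z = 0.
A = 1 and Z = 0 is neutron — a neutron.

neutron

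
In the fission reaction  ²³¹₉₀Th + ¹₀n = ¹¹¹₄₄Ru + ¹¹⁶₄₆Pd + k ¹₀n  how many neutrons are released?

5

Conserve mass number: 232 = 111 + 116 + k, so k = 232 − 227 = 5.
Check atomic number: 90 = 44 + 46 + 0 = 90. ✓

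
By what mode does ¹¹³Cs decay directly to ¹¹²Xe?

ΔA = 112 − 113 = -1; ΔZ = 54 − 55 = -1.
A drops by 1 and Z drops by 1 — a proton was emitted.

proton emission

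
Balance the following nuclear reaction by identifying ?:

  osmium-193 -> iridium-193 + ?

beta-minus particle

Conserve mass number: 193 = 193 + A, so A = 0.
Conserve atomic number: 76 = 77 + Z, so Z = -1.
A = 0 and Z = -1 is e⁻ — a beta-minus particle.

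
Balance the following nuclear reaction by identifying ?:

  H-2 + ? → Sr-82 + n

Rb-81

Conserve mass number: 2 + A = 82 + 1, so A = 81.
Conserve atomic number: 1 + Z = 38 + 0, so Z = 37.
Z = 37 is rubidium, so the species is Rb-81.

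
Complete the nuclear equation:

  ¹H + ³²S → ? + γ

Cl-33

Conserve mass number: 1 + 32 = A + 0, so A = 33.
Conserve atomic number: 1 + 16 = Z + 0, so Z = 17.
Z = 17 is chlorine, so the species is ³³Cl.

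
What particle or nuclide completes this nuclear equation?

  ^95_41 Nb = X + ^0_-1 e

Mo-95

Conserve mass number: 95 = A + 0, so A = 95.
Conserve atomic number: 41 = Z − 1, so Z = 42.
Z = 42 is molybdenum, so the species is ^95_42 Mo.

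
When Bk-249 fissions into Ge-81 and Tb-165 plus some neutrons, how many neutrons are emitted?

3

Conserve mass number: 249 = 81 + 165 + k, so k = 249 − 246 = 3.
Check atomic number: 97 = 32 + 65 + 0 = 97. ✓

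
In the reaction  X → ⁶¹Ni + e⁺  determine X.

Cu-61

Conserve mass number: A = 61 + 0, so A = 61.
Conserve atomic number: Z = 28 + 1, so Z = 29.
Z = 29 is copper, so the species is ⁶¹Cu.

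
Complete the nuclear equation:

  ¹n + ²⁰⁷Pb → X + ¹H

Conserve mass number: 1 + 207 = A + 1, so A = 207.
Conserve atomic number: 0 + 82 = Z + 1, so Z = 81.
Z = 81 is thallium, so the species is ²⁰⁷Tl.

Tl-207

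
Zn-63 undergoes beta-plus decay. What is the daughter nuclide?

Beta-plus decay: mass number changes by +0, atomic number by -1.
A: 63 = 63; Z: 30 − 1 = 29.
Z = 29 is copper, so the daughter is Cu-63.

Cu-63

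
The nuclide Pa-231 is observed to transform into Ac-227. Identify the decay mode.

alpha decay

ΔA = 227 − 231 = -4; ΔZ = 89 − 91 = -2.
A drops by 4 and Z drops by 2 — the signature of alpha emission.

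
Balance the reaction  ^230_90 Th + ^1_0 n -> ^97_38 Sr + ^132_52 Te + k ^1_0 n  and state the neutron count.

Conserve mass number: 231 = 97 + 132 + k, so k = 231 − 229 = 2.
Check atomic number: 90 = 38 + 52 + 0 = 90. ✓

2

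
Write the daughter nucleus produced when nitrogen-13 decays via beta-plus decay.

Beta-plus decay: mass number changes by +0, atomic number by -1.
A: 13 = 13; Z: 7 − 1 = 6.
Z = 6 is carbon, so the daughter is carbon-13.

C-13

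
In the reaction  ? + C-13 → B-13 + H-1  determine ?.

Conserve mass number: A + 13 = 13 + 1, so A = 1.
Conserve atomic number: Z + 6 = 5 + 1, so Z = 0.
A = 1 and Z = 0 is n — a neutron.

neutron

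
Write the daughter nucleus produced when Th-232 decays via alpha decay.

Ra-228

Alpha decay: mass number changes by -4, atomic number by -2.
A: 232 − 4 = 228; Z: 90 − 2 = 88.
Z = 88 is radium, so the daughter is Ra-228.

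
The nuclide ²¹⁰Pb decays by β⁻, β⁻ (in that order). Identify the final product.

Start: (A, Z) = (210, 82).
After β⁻: (210, 83).
After β⁻: (210, 84).
Z = 84 is polonium.

Po-210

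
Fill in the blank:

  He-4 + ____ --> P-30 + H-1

Si-27

Conserve mass number: 4 + A = 30 + 1, so A = 27.
Conserve atomic number: 2 + Z = 15 + 1, so Z = 14.
Z = 14 is silicon, so the species is Si-27.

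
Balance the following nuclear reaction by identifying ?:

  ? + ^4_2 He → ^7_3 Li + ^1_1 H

alpha particle

Conserve mass number: A + 4 = 7 + 1, so A = 4.
Conserve atomic number: Z + 2 = 3 + 1, so Z = 2.
A = 4 and Z = 2 is ^4_2 He — an alpha particle.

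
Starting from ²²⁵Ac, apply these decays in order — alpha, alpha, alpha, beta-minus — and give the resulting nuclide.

Start: (A, Z) = (225, 89).
After α: (221, 87).
After α: (217, 85).
After α: (213, 83).
After β⁻: (213, 84).
Z = 84 is polonium.

Po-213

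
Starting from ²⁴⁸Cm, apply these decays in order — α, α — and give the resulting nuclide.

U-240

Start: (A, Z) = (248, 96).
After α: (244, 94).
After α: (240, 92).
Z = 92 is uranium.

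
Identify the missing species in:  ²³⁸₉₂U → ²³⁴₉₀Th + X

alpha particle

Conserve mass number: 238 = 234 + A, so A = 4.
Conserve atomic number: 92 = 90 + Z, so Z = 2.
A = 4 and Z = 2 is ⁴₂He — an alpha particle.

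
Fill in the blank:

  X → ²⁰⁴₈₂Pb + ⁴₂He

Conserve mass number: A = 204 + 4, so A = 208.
Conserve atomic number: Z = 82 + 2, so Z = 84.
Z = 84 is polonium, so the species is ²⁰⁸₈₄Po.

Po-208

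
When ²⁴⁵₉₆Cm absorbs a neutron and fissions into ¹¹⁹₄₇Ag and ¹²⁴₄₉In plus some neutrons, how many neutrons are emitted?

Conserve mass number: 246 = 119 + 124 + k, so k = 246 − 243 = 3.
Check atomic number: 96 = 47 + 49 + 0 = 96. ✓

3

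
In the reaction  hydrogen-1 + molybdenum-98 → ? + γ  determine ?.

Tc-99

Conserve mass number: 1 + 98 = A + 0, so A = 99.
Conserve atomic number: 1 + 42 = Z + 0, so Z = 43.
Z = 43 is technetium, so the species is technetium-99.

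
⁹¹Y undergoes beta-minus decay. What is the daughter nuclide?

Beta-minus decay: mass number changes by +0, atomic number by +1.
A: 91 = 91; Z: 39 + 1 = 40.
Z = 40 is zirconium, so the daughter is ⁹¹Zr.

Zr-91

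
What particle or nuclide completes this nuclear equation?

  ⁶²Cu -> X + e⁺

Conserve mass number: 62 = A + 0, so A = 62.
Conserve atomic number: 29 = Z + 1, so Z = 28.
Z = 28 is nickel, so the species is ⁶²Ni.

Ni-62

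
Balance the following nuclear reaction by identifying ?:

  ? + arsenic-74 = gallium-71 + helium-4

Conserve mass number: A + 74 = 71 + 4, so A = 1.
Conserve atomic number: Z + 33 = 31 + 2, so Z = 0.
A = 1 and Z = 0 is neutron — a neutron.

neutron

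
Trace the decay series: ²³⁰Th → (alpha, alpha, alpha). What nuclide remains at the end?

Po-218

Start: (A, Z) = (230, 90).
After α: (226, 88).
After α: (222, 86).
After α: (218, 84).
Z = 84 is polonium.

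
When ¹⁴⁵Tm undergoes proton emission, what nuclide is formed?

Er-144

Proton emission: mass number changes by -1, atomic number by -1.
A: 145 − 1 = 144; Z: 69 − 1 = 68.
Z = 68 is erbium, so the daughter is ¹⁴⁴Er.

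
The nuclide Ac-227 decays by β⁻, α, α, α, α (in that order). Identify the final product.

Start: (A, Z) = (227, 89).
After β⁻: (227, 90).
After α: (223, 88).
After α: (219, 86).
After α: (215, 84).
After α: (211, 82).
Z = 82 is lead.

Pb-211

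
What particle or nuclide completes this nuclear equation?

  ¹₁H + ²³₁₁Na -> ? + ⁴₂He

Ne-20

Conserve mass number: 1 + 23 = A + 4, so A = 20.
Conserve atomic number: 1 + 11 = Z + 2, so Z = 10.
Z = 10 is neon, so the species is ²⁰₁₀Ne.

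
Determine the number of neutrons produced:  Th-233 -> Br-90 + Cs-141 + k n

Conserve mass number: 233 = 90 + 141 + k, so k = 233 − 231 = 2.
Check atomic number: 90 = 35 + 55 + 0 = 90. ✓

2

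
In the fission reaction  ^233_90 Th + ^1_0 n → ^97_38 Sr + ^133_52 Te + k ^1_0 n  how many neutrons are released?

4

Conserve mass number: 234 = 97 + 133 + k, so k = 234 − 230 = 4.
Check atomic number: 90 = 38 + 52 + 0 = 90. ✓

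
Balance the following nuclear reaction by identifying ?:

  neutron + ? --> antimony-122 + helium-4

Conserve mass number: 1 + A = 122 + 4, so A = 125.
Conserve atomic number: 0 + Z = 51 + 2, so Z = 53.
Z = 53 is iodine, so the species is iodine-125.

I-125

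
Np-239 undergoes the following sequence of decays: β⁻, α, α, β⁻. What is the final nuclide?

Start: (A, Z) = (239, 93).
After β⁻: (239, 94).
After α: (235, 92).
After α: (231, 90).
After β⁻: (231, 91).
Z = 91 is protactinium.

Pa-231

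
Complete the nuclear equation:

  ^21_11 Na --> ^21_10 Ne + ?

positron

Conserve mass number: 21 = 21 + A, so A = 0.
Conserve atomic number: 11 = 10 + Z, so Z = 1.
A = 0 and Z = 1 is ^0_1 e — a positron.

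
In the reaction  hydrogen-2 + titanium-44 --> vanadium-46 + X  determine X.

gamma ray

Conserve mass number: 2 + 44 = 46 + A, so A = 0.
Conserve atomic number: 1 + 22 = 23 + Z, so Z = 0.
A = 0 and Z = 0 is γ — a gamma ray.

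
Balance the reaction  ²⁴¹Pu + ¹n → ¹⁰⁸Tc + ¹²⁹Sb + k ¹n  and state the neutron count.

5

Conserve mass number: 242 = 108 + 129 + k, so k = 242 − 237 = 5.
Check atomic number: 94 = 43 + 51 + 0 = 94. ✓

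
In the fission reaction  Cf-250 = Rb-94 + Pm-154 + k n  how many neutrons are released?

2

Conserve mass number: 250 = 94 + 154 + k, so k = 250 − 248 = 2.
Check atomic number: 98 = 37 + 61 + 0 = 98. ✓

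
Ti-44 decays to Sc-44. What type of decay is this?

ΔA = 44 − 44 = 0; ΔZ = 21 − 22 = -1.
A is unchanged and Z drops by 1 — a proton has become a neutron (β⁺ emission or electron capture).

beta-plus decay or electron capture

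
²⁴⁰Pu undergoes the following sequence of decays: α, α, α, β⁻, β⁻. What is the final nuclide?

Th-228

Start: (A, Z) = (240, 94).
After α: (236, 92).
After α: (232, 90).
After α: (228, 88).
After β⁻: (228, 89).
After β⁻: (228, 90).
Z = 90 is thorium.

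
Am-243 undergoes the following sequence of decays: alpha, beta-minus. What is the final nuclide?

Pu-239

Start: (A, Z) = (243, 95).
After α: (239, 93).
After β⁻: (239, 94).
Z = 94 is plutonium.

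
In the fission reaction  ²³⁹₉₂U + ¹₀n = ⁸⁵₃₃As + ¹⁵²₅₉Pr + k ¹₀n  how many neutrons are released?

Conserve mass number: 240 = 85 + 152 + k, so k = 240 − 237 = 3.
Check atomic number: 92 = 33 + 59 + 0 = 92. ✓

3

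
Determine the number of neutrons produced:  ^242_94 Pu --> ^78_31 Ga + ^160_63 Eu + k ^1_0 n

Conserve mass number: 242 = 78 + 160 + k, so k = 242 − 238 = 4.
Check atomic number: 94 = 31 + 63 + 0 = 94. ✓

4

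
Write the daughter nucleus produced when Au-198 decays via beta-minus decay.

Hg-198

Beta-minus decay: mass number changes by +0, atomic number by +1.
A: 198 = 198; Z: 79 + 1 = 80.
Z = 80 is mercury, so the daughter is Hg-198.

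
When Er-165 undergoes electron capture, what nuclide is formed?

Electron capture: mass number changes by +0, atomic number by -1.
A: 165 = 165; Z: 68 − 1 = 67.
Z = 67 is holmium, so the daughter is Ho-165.

Ho-165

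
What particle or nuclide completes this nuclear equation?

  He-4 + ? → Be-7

He-3

Conserve mass number: 4 + A = 7, so A = 3.
Conserve atomic number: 2 + Z = 4, so Z = 2.
Z = 2 is helium, so the species is He-3.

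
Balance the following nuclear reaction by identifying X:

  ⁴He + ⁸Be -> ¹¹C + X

Conserve mass number: 4 + 8 = 11 + A, so A = 1.
Conserve atomic number: 2 + 4 = 6 + Z, so Z = 0.
A = 1 and Z = 0 is ¹n — a neutron.

neutron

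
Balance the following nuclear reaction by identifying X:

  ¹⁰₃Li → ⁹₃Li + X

neutron

Conserve mass number: 10 = 9 + A, so A = 1.
Conserve atomic number: 3 = 3 + Z, so Z = 0.
A = 1 and Z = 0 is ¹₀n — a neutron.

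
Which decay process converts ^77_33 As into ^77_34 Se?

ΔA = 77 − 77 = 0; ΔZ = 34 − 33 = +1.
A is unchanged and Z rises by 1 — a neutron has become a proton (β⁻ decay).

beta-minus decay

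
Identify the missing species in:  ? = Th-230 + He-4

U-234

Conserve mass number: A = 230 + 4, so A = 234.
Conserve atomic number: Z = 90 + 2, so Z = 92.
Z = 92 is uranium, so the species is U-234.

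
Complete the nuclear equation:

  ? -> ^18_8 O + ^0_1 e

Conserve mass number: A = 18 + 0, so A = 18.
Conserve atomic number: Z = 8 + 1, so Z = 9.
Z = 9 is fluorine, so the species is ^18_9 F.

F-18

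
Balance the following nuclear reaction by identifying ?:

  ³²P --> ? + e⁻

S-32

Conserve mass number: 32 = A + 0, so A = 32.
Conserve atomic number: 15 = Z − 1, so Z = 16.
Z = 16 is sulfur, so the species is ³²S.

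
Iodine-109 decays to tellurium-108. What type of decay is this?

proton emission

ΔA = 108 − 109 = -1; ΔZ = 52 − 53 = -1.
A drops by 1 and Z drops by 1 — a proton was emitted.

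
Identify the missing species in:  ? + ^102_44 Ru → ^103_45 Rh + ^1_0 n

Conserve mass number: A + 102 = 103 + 1, so A = 2.
Conserve atomic number: Z + 44 = 45 + 0, so Z = 1.
A = 2 and Z = 1 is ^2_1 H — a deuteron.

deuteron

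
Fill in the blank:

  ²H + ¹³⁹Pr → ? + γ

Nd-141

Conserve mass number: 2 + 139 = A + 0, so A = 141.
Conserve atomic number: 1 + 59 = Z + 0, so Z = 60.
Z = 60 is neodymium, so the species is ¹⁴¹Nd.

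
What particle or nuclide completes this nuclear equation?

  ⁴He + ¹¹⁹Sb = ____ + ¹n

I-122

Conserve mass number: 4 + 119 = A + 1, so A = 122.
Conserve atomic number: 2 + 51 = Z + 0, so Z = 53.
Z = 53 is iodine, so the species is ¹²²I.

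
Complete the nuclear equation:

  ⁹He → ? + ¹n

He-8

Conserve mass number: 9 = A + 1, so A = 8.
Conserve atomic number: 2 = Z + 0, so Z = 2.
Z = 2 is helium, so the species is ⁸He.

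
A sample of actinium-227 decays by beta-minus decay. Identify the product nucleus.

Th-227

Beta-minus decay: mass number changes by +0, atomic number by +1.
A: 227 = 227; Z: 89 + 1 = 90.
Z = 90 is thorium, so the daughter is thorium-227.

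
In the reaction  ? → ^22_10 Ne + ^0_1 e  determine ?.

Conserve mass number: A = 22 + 0, so A = 22.
Conserve atomic number: Z = 10 + 1, so Z = 11.
Z = 11 is sodium, so the species is ^22_11 Na.

Na-22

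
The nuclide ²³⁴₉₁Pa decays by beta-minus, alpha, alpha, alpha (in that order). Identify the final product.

Rn-222

Start: (A, Z) = (234, 91).
After β⁻: (234, 92).
After α: (230, 90).
After α: (226, 88).
After α: (222, 86).
Z = 86 is radon.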